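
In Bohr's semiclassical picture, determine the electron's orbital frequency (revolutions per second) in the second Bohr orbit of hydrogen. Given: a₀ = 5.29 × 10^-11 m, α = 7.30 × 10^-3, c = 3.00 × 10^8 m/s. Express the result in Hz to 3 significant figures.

r = n²a₀/Z = 2.12 × 10^-10 m, v = Zαc/n = 1.09 × 10^6 m/s
f = v/(2πr) = 8.24 × 10^14 Hz

8.24 × 10^14 Hz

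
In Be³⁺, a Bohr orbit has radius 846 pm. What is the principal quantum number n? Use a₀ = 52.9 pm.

r_n = n²a₀/Z ⇒ n² = rZ/a₀ = 846 × 4 / 52.9 ≈ 63.97
n = 8

8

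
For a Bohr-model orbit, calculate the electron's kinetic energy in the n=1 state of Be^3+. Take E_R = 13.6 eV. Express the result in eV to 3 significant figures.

218 eV

For a Coulomb orbit the virial theorem gives K = −E_n.
E_n = −E_R·Z²/n², so K = E_R·Z²/n² = 13.6 × 4²/1² = 218 eV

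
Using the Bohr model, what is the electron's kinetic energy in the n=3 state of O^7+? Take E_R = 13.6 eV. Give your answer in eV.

96.7 eV

For a Coulomb orbit the virial theorem gives K = −E_n.
E_n = −E_R·Z²/n², so K = E_R·Z²/n² = 13.6 × 8²/3² = 96.7 eV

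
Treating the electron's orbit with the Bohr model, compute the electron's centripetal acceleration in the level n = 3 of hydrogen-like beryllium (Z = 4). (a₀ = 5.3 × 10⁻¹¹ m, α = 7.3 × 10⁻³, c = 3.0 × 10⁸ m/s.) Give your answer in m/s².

7.2 × 10²² m/s²

r = n²a₀/Z = 1.2 × 10⁻¹⁰ m, v = Zαc/n = 2.9 × 10⁶ m/s
a = v²/r = (2.9 × 10⁶)² / 1.2 × 10⁻¹⁰ = 7.2 × 10²² m/s²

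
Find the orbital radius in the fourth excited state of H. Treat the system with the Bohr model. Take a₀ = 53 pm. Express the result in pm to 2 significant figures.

r_n = n²a₀/Z = 5² × 53 / 1
    = 25 × 53 / 1 = 1300 pm

1300 pm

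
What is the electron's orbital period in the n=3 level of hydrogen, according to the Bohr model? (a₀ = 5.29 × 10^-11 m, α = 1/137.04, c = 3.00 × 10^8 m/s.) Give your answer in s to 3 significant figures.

4.10 × 10^-15 s

r = n²a₀/Z = 3²·5.29 × 10^-11/1 = 4.76 × 10^-10 m
v = Zαc/n = 1·0.00730·3.00 × 10^8/3 = 7.30 × 10^5 m/s
T = 2πr/v = 4.10 × 10^-15 s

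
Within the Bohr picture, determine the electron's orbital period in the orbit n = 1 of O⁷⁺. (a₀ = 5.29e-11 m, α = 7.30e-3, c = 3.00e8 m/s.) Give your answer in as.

r = n²a₀/Z = 1²·5.29e-11/8 = 6.61e-12 m
v = Zαc/n = 8·0.00730·3.00e8/1 = 1.75e7 m/s
T = 2πr/v = 2.37e-18 s = 2.37 as

2.37 as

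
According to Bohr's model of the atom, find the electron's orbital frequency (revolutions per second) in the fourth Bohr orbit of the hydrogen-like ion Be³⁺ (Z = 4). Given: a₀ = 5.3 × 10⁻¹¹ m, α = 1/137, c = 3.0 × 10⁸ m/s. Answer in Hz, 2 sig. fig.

1.6 × 10¹⁵ Hz

r = n²a₀/Z = 2.1 × 10⁻¹⁰ m, v = Zαc/n = 2.2 × 10⁶ m/s
f = v/(2πr) = 1.6 × 10¹⁵ Hz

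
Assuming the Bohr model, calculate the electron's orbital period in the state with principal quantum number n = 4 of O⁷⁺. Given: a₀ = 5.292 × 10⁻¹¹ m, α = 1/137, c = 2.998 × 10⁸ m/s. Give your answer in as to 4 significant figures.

151.9 as

r = n²a₀/Z = 4²·5.292 × 10⁻¹¹/8 = 1.058 × 10⁻¹⁰ m
v = Zαc/n = 8·0.007299·2.998 × 10⁸/4 = 4.377 × 10⁶ m/s
T = 2πr/v = 1.519 × 10⁻¹⁶ s = 151.9 as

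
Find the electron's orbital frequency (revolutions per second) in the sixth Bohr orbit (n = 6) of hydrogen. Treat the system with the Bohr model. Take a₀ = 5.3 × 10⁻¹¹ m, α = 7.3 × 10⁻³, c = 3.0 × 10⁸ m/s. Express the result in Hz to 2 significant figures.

r = n²a₀/Z = 1.9 × 10⁻⁹ m, v = Zαc/n = 3.6 × 10⁵ m/s
f = v/(2πr) = 3.0 × 10¹³ Hz

3.0 × 10¹³ Hz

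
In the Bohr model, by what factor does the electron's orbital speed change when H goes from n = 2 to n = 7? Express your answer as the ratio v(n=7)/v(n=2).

2/7

v ∝ Z^1 · n^-1; with Z fixed, v ∝ n^-1.
v(n=7)/v(n=2) = (7/2)^-1 = 2/7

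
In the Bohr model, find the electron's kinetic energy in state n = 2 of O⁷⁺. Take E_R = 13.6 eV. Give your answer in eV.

218 eV

For a Coulomb orbit the virial theorem gives K = −E_n.
E_n = −E_R·Z²/n², so K = E_R·Z²/n² = 13.6 × 8²/2² = 218 eV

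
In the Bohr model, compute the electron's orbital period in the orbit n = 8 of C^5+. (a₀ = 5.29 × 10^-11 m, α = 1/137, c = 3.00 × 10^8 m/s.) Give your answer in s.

2.16 × 10^-15 s

r = n²a₀/Z = 8²·5.29 × 10^-11/6 = 5.64 × 10^-10 m
v = Zαc/n = 6·0.00730·3.00 × 10^8/8 = 1.64 × 10^6 m/s
T = 2πr/v = 2.16 × 10^-15 s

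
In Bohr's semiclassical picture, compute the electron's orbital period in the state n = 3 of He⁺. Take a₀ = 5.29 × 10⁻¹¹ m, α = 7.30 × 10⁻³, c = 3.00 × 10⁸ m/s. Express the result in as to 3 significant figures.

r = n²a₀/Z = 3²·5.29 × 10⁻¹¹/2 = 2.38 × 10⁻¹⁰ m
v = Zαc/n = 2·0.00730·3.00 × 10⁸/3 = 1.46 × 10⁶ m/s
T = 2πr/v = 1.02 × 10⁻¹⁵ s = 1020 as

1020 as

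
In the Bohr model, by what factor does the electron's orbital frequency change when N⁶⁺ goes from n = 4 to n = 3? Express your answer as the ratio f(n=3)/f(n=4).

64/27

f ∝ Z^2 · n^-3; with Z fixed, f ∝ n^-3.
f(n=3)/f(n=4) = (3/4)^-3 = 64/27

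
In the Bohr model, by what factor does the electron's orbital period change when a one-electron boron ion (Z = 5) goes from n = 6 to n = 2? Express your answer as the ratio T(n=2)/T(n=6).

1/27

T ∝ Z^-2 · n^3; with Z fixed, T ∝ n^3.
T(n=2)/T(n=6) = (2/6)^3 = 1/27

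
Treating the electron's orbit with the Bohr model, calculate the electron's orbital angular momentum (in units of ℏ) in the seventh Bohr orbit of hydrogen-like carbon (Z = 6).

7

L_n = nℏ, so L/ℏ = n = 7.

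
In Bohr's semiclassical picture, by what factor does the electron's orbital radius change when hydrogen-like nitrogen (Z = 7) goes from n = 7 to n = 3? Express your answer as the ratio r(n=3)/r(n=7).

r ∝ Z^-1 · n^2; with Z fixed, r ∝ n^2.
r(n=3)/r(n=7) = (3/7)^2 = 9/49

9/49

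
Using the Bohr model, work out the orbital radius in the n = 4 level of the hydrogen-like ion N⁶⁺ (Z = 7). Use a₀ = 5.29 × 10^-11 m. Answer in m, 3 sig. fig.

1.21 × 10^-10 m

r_n = n²a₀/Z = 4² × 5.29 × 10^-11 / 7
    = 16 × 5.29 × 10^-11 / 7 = 1.21 × 10^-10 m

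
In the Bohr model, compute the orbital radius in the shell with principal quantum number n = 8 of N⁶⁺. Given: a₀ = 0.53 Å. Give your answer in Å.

4.8 Å

r_n = n²a₀/Z = 8² × 0.53 / 7
    = 64 × 0.53 / 7 = 4.8 Å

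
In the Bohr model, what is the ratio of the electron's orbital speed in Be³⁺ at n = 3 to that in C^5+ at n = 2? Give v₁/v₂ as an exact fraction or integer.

4/9

v ∝ Z^1 · n^-1
v₁/v₂ = (4/6)^1 · (3/2)^-1 = 4/9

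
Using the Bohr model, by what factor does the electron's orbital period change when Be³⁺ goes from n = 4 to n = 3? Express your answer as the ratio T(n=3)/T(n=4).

T ∝ Z^-2 · n^3; with Z fixed, T ∝ n^3.
T(n=3)/T(n=4) = (3/4)^3 = 27/64

27/64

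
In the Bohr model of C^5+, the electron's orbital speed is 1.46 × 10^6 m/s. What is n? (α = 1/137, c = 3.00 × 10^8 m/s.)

v_n = Zαc/n ⇒ n = Zαc/v = 6 × 0.00730 × 3.00 × 10^8 / 1.46 × 10^6 ≈ 9.00
n = 9

9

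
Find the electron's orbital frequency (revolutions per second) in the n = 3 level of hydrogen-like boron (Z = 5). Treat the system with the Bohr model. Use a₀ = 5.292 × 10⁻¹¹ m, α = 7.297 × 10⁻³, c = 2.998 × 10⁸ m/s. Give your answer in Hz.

6.092 × 10¹⁵ Hz

r = n²a₀/Z = 9.526 × 10⁻¹¹ m, v = Zαc/n = 3.646 × 10⁶ m/s
f = v/(2πr) = 6.092 × 10¹⁵ Hz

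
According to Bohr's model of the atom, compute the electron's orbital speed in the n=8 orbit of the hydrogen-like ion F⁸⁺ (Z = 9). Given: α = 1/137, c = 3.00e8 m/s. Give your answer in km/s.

v_n = Zαc/n = 9 × 0.00730 × 3.00e8 / 8
    = 2460 km/s

2460 km/s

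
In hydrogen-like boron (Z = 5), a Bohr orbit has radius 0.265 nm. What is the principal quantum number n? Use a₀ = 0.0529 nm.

5

r_n = n²a₀/Z ⇒ n² = rZ/a₀ = 0.265 × 5 / 0.0529 ≈ 25.05
n = 5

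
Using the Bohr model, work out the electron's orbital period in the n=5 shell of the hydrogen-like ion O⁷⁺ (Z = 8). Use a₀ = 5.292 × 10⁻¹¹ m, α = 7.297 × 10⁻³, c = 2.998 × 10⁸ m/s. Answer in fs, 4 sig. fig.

0.2969 fs

r = n²a₀/Z = 5²·5.292 × 10⁻¹¹/8 = 1.654 × 10⁻¹⁰ m
v = Zαc/n = 8·0.007297·2.998 × 10⁸/5 = 3.500 × 10⁶ m/s
T = 2πr/v = 2.969 × 10⁻¹⁶ s = 0.2969 fs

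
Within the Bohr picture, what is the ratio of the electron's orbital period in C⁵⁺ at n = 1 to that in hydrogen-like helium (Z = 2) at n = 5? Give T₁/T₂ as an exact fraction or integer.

1/1125

T ∝ Z^-2 · n^3
T₁/T₂ = (6/2)^-2 · (1/5)^3 = 1/1125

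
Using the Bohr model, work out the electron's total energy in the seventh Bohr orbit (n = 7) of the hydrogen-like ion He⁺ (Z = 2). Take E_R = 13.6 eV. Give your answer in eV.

-1.11 eV

E_n = −E_R·Z²/n² = −13.6 × 2²/7² = -1.11 eV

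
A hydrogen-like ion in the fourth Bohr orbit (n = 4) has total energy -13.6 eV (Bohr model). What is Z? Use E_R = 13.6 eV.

E_n = −E_R Z²/n² ⇒ Z² = −E_n n²/E_R = 13.6 × 4² / 13.6 ≈ 16.00
Z = 4

4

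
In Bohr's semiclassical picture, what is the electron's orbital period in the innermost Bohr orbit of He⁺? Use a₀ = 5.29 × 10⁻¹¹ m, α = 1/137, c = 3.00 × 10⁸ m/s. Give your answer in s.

r = n²a₀/Z = 1²·5.29 × 10⁻¹¹/2 = 2.65 × 10⁻¹¹ m
v = Zαc/n = 2·0.00730·3.00 × 10⁸/1 = 4.38 × 10⁶ m/s
T = 2πr/v = 3.79 × 10⁻¹⁷ s

3.79 × 10⁻¹⁷ s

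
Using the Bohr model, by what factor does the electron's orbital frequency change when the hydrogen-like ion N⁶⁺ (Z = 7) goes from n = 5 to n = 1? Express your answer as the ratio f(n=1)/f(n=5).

f ∝ Z^2 · n^-3; with Z fixed, f ∝ n^-3.
f(n=1)/f(n=5) = (1/5)^-3 = 125

125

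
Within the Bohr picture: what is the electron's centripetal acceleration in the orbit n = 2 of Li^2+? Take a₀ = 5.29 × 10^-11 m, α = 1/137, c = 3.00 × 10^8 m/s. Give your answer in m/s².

r = n²a₀/Z = 7.05 × 10^-11 m, v = Zαc/n = 3.28 × 10^6 m/s
a = v²/r = (3.28 × 10^6)² / 7.05 × 10^-11 = 1.53 × 10^23 m/s²

1.53 × 10^23 m/s²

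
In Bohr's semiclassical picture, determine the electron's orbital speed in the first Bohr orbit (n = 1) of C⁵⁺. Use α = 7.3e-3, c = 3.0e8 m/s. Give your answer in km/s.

v_n = Zαc/n = 6 × 0.0073 × 3.0e8 / 1
    = 1.3e4 km/s

1.3e4 km/s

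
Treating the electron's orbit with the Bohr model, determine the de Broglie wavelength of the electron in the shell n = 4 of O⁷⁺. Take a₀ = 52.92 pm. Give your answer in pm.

166.3 pm

The Bohr quantisation condition is nλ = 2πr_n.
r_n = n²a₀/Z = 105.8 pm
λ = 2πr_n/n = 2π·105.8/4 = 166.3 pm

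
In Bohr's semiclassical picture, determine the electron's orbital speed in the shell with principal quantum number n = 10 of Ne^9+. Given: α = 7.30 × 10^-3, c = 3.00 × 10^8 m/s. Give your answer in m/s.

v_n = Zαc/n = 10 × 0.00730 × 3.00 × 10^8 / 10
    = 2.19 × 10^6 m/s

2.19 × 10^6 m/s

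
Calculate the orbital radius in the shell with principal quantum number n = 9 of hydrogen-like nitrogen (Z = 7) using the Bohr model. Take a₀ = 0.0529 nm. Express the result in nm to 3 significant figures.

r_n = n²a₀/Z = 9² × 0.0529 / 7
    = 81 × 0.0529 / 7 = 0.612 nm

0.612 nm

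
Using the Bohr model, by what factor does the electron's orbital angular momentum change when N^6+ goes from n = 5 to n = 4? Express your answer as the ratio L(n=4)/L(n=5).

4/5

L = nℏ depends only on n, so L ∝ n.
L(n=4)/L(n=5) = (4/5)^1 = 4/5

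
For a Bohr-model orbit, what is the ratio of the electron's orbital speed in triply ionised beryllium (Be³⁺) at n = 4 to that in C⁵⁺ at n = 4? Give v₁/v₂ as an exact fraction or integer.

2/3

v ∝ Z^1 · n^-1
v₁/v₂ = (4/6)^1 · (4/4)^-1 = 2/3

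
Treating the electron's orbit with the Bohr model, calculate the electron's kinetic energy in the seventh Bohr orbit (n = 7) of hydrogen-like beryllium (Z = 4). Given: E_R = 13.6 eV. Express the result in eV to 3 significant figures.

4.44 eV

For a Coulomb orbit the virial theorem gives K = −E_n.
E_n = −E_R·Z²/n², so K = E_R·Z²/n² = 13.6 × 4²/7² = 4.44 eV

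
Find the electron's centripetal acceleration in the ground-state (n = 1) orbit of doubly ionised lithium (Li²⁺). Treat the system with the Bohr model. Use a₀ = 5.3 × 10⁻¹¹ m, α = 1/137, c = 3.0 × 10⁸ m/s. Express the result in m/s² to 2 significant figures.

2.4 × 10²⁴ m/s²

r = n²a₀/Z = 1.8 × 10⁻¹¹ m, v = Zαc/n = 6.6 × 10⁶ m/s
a = v²/r = (6.6 × 10⁶)² / 1.8 × 10⁻¹¹ = 2.4 × 10²⁴ m/s²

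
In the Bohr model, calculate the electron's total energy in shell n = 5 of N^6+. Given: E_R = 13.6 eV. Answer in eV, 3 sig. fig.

E_n = −E_R·Z²/n² = −13.6 × 7²/5² = -26.7 eV

-26.7 eV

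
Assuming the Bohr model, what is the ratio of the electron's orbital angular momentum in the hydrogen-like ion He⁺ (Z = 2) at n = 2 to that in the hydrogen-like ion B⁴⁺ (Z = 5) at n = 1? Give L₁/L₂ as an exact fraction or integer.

2

L = nℏ is independent of Z.
L₁/L₂ = n₁/n₂ = 2/1 = 2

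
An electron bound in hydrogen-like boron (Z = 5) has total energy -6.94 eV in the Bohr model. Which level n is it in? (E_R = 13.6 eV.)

7

E_n = −E_R Z²/n² ⇒ n² = E_R Z²/(−E_n) = 13.6 × 5² / 6.94 ≈ 48.99
n = 7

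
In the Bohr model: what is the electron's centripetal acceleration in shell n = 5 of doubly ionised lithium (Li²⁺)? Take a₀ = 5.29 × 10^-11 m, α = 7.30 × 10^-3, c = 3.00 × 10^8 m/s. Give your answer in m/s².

r = n²a₀/Z = 4.41 × 10^-10 m, v = Zαc/n = 1.31 × 10^6 m/s
a = v²/r = (1.31 × 10^6)² / 4.41 × 10^-10 = 3.92 × 10^21 m/s²

3.92 × 10^21 m/s²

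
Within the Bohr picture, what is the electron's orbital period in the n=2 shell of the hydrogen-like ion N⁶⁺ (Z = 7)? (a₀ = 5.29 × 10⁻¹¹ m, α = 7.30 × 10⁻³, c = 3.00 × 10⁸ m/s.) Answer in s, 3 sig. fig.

2.48 × 10⁻¹⁷ s

r = n²a₀/Z = 2²·5.29 × 10⁻¹¹/7 = 3.02 × 10⁻¹¹ m
v = Zαc/n = 7·0.00730·3.00 × 10⁸/2 = 7.67 × 10⁶ m/s
T = 2πr/v = 2.48 × 10⁻¹⁷ s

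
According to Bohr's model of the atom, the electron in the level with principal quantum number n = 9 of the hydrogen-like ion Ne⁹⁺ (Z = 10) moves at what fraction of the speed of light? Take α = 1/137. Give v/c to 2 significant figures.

v_n = Zαc/n, so v/c = Zα/n = 10 × 0.0073 / 9 = 0.0081

0.0081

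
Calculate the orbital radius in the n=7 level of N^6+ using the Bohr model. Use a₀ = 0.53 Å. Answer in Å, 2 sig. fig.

3.7 Å

r_n = n²a₀/Z = 7² × 0.53 / 7
    = 49 × 0.53 / 7 = 3.7 Å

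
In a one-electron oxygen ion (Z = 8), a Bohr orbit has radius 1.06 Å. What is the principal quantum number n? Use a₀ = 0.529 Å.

4

r_n = n²a₀/Z ⇒ n² = rZ/a₀ = 1.06 × 8 / 0.529 ≈ 16.03
n = 4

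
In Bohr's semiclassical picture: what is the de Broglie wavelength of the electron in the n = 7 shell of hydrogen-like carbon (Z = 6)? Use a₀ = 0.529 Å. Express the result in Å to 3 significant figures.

3.88 Å

The Bohr quantisation condition is nλ = 2πr_n.
r_n = n²a₀/Z = 4.32 Å
λ = 2πr_n/n = 2π·4.32/7 = 3.88 Å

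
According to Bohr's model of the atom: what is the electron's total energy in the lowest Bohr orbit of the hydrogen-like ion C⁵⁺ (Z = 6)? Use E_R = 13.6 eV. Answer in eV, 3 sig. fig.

-490 eV

E_n = −E_R·Z²/n² = −13.6 × 6²/1² = -490 eV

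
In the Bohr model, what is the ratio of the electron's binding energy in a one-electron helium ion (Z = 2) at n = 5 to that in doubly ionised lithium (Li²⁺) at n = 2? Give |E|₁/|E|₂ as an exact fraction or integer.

16/225

|E| ∝ Z^2 · n^-2
|E|₁/|E|₂ = (2/3)^2 · (5/2)^-2 = 16/225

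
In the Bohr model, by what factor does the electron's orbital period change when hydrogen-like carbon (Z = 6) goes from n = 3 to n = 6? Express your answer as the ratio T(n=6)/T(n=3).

T ∝ Z^-2 · n^3; with Z fixed, T ∝ n^3.
T(n=6)/T(n=3) = (6/3)^3 = 8

8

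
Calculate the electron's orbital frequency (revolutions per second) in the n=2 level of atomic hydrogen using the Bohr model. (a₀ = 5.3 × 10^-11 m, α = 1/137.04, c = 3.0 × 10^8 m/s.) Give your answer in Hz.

8.2 × 10^14 Hz

r = n²a₀/Z = 2.1 × 10^-10 m, v = Zαc/n = 1.1 × 10^6 m/s
f = v/(2πr) = 8.2 × 10^14 Hz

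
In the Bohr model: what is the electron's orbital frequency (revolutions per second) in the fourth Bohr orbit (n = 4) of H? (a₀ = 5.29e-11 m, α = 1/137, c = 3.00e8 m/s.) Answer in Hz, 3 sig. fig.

1.03e14 Hz

r = n²a₀/Z = 8.46e-10 m, v = Zαc/n = 5.47e5 m/s
f = v/(2πr) = 1.03e14 Hz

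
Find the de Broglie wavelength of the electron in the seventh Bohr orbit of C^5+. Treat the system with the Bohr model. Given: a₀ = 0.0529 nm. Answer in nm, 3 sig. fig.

The Bohr quantisation condition is nλ = 2πr_n.
r_n = n²a₀/Z = 0.432 nm
λ = 2πr_n/n = 2π·0.432/7 = 0.388 nm

0.388 nm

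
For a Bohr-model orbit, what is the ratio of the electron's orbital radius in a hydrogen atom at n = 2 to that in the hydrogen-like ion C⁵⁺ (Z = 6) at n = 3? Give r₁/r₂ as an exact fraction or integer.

r ∝ Z^-1 · n^2
r₁/r₂ = (1/6)^-1 · (2/3)^2 = 8/3

8/3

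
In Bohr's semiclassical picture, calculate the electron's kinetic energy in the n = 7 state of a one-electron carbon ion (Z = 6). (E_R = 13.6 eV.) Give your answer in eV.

For a Coulomb orbit the virial theorem gives K = −E_n.
E_n = −E_R·Z²/n², so K = E_R·Z²/n² = 13.6 × 6²/7² = 9.99 eV

9.99 eV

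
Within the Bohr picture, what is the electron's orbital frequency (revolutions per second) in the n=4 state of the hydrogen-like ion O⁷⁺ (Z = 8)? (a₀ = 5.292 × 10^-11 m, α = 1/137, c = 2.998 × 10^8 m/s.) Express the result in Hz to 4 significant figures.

6.581 × 10^15 Hz

r = n²a₀/Z = 1.058 × 10^-10 m, v = Zαc/n = 4.377 × 10^6 m/s
f = v/(2πr) = 6.581 × 10^15 Hz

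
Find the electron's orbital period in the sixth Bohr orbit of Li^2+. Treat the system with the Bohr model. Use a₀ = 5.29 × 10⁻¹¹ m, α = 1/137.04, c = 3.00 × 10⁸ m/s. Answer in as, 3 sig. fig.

r = n²a₀/Z = 6²·5.29 × 10⁻¹¹/3 = 6.35 × 10⁻¹⁰ m
v = Zαc/n = 3·0.00730·3.00 × 10⁸/6 = 1.09 × 10⁶ m/s
T = 2πr/v = 3.64 × 10⁻¹⁵ s = 3640 as

3640 as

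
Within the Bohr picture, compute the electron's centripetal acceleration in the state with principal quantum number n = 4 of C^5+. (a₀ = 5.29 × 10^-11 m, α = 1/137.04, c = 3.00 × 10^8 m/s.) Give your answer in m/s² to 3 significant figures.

7.64 × 10^22 m/s²

r = n²a₀/Z = 1.41 × 10^-10 m, v = Zαc/n = 3.28 × 10^6 m/s
a = v²/r = (3.28 × 10^6)² / 1.41 × 10^-10 = 7.64 × 10^22 m/s²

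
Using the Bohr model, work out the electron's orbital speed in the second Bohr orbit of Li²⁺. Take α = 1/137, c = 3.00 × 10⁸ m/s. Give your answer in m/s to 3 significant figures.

3.28 × 10⁶ m/s

v_n = Zαc/n = 3 × 0.00730 × 3.00 × 10⁸ / 2
    = 3.28 × 10⁶ m/s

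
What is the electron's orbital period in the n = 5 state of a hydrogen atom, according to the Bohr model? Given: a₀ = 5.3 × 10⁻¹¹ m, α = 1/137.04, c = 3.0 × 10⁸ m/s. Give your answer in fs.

19 fs

r = n²a₀/Z = 5²·5.3 × 10⁻¹¹/1 = 1.3 × 10⁻⁹ m
v = Zαc/n = 1·0.0073·3.0 × 10⁸/5 = 4.4 × 10⁵ m/s
T = 2πr/v = 1.9 × 10⁻¹⁴ s = 19 fs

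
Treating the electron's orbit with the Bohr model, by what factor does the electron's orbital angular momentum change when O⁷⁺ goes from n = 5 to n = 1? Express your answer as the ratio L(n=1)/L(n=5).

1/5

L = nℏ depends only on n, so L ∝ n.
L(n=1)/L(n=5) = (1/5)^1 = 1/5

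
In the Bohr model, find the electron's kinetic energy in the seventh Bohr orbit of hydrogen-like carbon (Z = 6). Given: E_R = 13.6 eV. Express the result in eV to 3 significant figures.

For a Coulomb orbit the virial theorem gives K = −E_n.
E_n = −E_R·Z²/n², so K = E_R·Z²/n² = 13.6 × 6²/7² = 9.99 eV

9.99 eV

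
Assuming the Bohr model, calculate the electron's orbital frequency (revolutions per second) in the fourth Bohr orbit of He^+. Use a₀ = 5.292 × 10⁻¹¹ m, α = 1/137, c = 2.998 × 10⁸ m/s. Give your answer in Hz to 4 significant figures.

r = n²a₀/Z = 4.234 × 10⁻¹⁰ m, v = Zαc/n = 1.094 × 10⁶ m/s
f = v/(2πr) = 4.113 × 10¹⁴ Hz

4.113 × 10¹⁴ Hz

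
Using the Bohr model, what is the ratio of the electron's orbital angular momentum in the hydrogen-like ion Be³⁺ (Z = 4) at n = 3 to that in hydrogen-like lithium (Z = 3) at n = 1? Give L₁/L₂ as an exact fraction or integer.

3

L = nℏ is independent of Z.
L₁/L₂ = n₁/n₂ = 3/1 = 3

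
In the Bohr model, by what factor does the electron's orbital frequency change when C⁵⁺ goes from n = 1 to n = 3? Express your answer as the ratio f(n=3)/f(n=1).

1/27

f ∝ Z^2 · n^-3; with Z fixed, f ∝ n^-3.
f(n=3)/f(n=1) = (3/1)^-3 = 1/27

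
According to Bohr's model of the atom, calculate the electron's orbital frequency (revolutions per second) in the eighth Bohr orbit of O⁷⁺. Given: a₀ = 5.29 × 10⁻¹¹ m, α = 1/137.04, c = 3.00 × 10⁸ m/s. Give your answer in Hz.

r = n²a₀/Z = 4.23 × 10⁻¹⁰ m, v = Zαc/n = 2.19 × 10⁶ m/s
f = v/(2πr) = 8.23 × 10¹⁴ Hz

8.23 × 10¹⁴ Hz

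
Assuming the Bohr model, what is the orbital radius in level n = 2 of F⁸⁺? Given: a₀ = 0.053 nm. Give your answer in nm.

0.024 nm

r_n = n²a₀/Z = 2² × 0.053 / 9
    = 4 × 0.053 / 9 = 0.024 nm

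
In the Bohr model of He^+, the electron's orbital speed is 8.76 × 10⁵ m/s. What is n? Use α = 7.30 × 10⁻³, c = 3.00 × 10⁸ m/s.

5

v_n = Zαc/n ⇒ n = Zαc/v = 2 × 0.00730 × 3.00 × 10⁸ / 8.76 × 10⁵ ≈ 5.00
n = 5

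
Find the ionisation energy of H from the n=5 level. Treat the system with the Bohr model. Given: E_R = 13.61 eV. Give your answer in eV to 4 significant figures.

0.5444 eV

E_n = −E_R·Z²/n² = −13.61 × 1²/5² eV = -0.5444 eV
Ionisation energy = −E_n = 0.5444 eV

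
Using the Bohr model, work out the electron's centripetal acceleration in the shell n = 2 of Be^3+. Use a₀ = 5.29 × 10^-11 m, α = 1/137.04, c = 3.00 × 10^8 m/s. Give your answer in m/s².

r = n²a₀/Z = 5.29 × 10^-11 m, v = Zαc/n = 4.38 × 10^6 m/s
a = v²/r = (4.38 × 10^6)² / 5.29 × 10^-11 = 3.62 × 10^23 m/s²

3.62 × 10^23 m/s²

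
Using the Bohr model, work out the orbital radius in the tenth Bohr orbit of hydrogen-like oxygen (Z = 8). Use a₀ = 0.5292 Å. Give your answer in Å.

6.615 Å

r_n = n²a₀/Z = 10² × 0.5292 / 8
    = 100 × 0.5292 / 8 = 6.615 Å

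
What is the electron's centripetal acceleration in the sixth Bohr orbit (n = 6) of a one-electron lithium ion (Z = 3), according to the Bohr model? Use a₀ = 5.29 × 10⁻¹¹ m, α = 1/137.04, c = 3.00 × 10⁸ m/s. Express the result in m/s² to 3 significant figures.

r = n²a₀/Z = 6.35 × 10⁻¹⁰ m, v = Zαc/n = 1.09 × 10⁶ m/s
a = v²/r = (1.09 × 10⁶)² / 6.35 × 10⁻¹⁰ = 1.89 × 10²¹ m/s²

1.89 × 10²¹ m/s²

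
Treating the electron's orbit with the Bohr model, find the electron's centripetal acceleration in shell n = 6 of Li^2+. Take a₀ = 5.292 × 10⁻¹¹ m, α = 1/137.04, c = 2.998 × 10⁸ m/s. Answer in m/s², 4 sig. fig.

r = n²a₀/Z = 6.350 × 10⁻¹⁰ m, v = Zαc/n = 1.094 × 10⁶ m/s
a = v²/r = (1.094 × 10⁶)² / 6.350 × 10⁻¹⁰ = 1.884 × 10²¹ m/s²

1.884 × 10²¹ m/s²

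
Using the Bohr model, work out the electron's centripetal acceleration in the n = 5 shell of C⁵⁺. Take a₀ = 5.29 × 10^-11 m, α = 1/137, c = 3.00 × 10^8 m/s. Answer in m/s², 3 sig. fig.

r = n²a₀/Z = 2.20 × 10^-10 m, v = Zαc/n = 2.63 × 10^6 m/s
a = v²/r = (2.63 × 10^6)² / 2.20 × 10^-10 = 3.13 × 10^22 m/s²

3.13 × 10^22 m/s²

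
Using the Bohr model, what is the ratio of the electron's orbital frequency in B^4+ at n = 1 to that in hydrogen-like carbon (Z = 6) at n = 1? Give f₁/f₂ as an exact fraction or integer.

25/36

f ∝ Z^2 · n^-3
f₁/f₂ = (5/6)^2 · (1/1)^-3 = 25/36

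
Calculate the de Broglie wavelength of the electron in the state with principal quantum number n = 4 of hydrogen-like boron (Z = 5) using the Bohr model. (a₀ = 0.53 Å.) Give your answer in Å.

The Bohr quantisation condition is nλ = 2πr_n.
r_n = n²a₀/Z = 1.7 Å
λ = 2πr_n/n = 2π·1.7/4 = 2.7 Å

2.7 Å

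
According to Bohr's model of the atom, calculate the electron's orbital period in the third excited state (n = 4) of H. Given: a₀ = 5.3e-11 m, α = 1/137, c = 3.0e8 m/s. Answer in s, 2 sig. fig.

r = n²a₀/Z = 4²·5.3e-11/1 = 8.5e-10 m
v = Zαc/n = 1·0.0073·3.0e8/4 = 5.5e5 m/s
T = 2πr/v = 9.7e-15 s

9.7e-15 s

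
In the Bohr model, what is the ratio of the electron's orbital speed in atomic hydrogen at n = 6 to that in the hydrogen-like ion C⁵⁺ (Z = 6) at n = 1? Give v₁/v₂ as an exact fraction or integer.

v ∝ Z^1 · n^-1
v₁/v₂ = (1/6)^1 · (6/1)^-1 = 1/36

1/36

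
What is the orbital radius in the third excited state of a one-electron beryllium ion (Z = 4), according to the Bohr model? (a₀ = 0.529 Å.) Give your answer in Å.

r_n = n²a₀/Z = 4² × 0.529 / 4
    = 16 × 0.529 / 4 = 2.12 Å

2.12 Å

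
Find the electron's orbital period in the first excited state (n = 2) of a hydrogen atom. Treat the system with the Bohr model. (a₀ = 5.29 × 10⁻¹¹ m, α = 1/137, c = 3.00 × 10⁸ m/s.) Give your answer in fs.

r = n²a₀/Z = 2²·5.29 × 10⁻¹¹/1 = 2.12 × 10⁻¹⁰ m
v = Zαc/n = 1·0.00730·3.00 × 10⁸/2 = 1.09 × 10⁶ m/s
T = 2πr/v = 1.21 × 10⁻¹⁵ s = 1.21 fs

1.21 fs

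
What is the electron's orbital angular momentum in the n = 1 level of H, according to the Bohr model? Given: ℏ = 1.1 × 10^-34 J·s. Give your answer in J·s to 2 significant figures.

L_n = nℏ = 1 × 1.1 × 10^-34 = 1.1 × 10^-34 J·s

1.1 × 10^-34 J·s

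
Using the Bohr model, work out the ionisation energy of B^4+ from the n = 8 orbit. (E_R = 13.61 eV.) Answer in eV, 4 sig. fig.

5.316 eV

E_n = −E_R·Z²/n² = −13.61 × 5²/8² eV = -5.316 eV
Ionisation energy = −E_n = 5.316 eV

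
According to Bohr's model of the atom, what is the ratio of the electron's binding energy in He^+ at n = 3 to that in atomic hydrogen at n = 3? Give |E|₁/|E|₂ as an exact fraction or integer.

|E| ∝ Z^2 · n^-2
|E|₁/|E|₂ = (2/1)^2 · (3/3)^-2 = 4

4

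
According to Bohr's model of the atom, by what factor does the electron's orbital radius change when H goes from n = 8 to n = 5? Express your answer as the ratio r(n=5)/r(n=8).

25/64

r ∝ Z^-1 · n^2; with Z fixed, r ∝ n^2.
r(n=5)/r(n=8) = (5/8)^2 = 25/64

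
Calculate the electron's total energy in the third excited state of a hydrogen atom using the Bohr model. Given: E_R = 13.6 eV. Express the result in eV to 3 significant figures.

-0.850 eV

E_n = −E_R·Z²/n² = −13.6 × 1²/4² = -0.850 eV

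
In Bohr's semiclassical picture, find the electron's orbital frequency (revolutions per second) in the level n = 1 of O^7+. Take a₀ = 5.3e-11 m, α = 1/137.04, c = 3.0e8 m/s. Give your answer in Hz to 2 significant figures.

r = n²a₀/Z = 6.6e-12 m, v = Zαc/n = 1.8e7 m/s
f = v/(2πr) = 4.2e17 Hz

4.2e17 Hz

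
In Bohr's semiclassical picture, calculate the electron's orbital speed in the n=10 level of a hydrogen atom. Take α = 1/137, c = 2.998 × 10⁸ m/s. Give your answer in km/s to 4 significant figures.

v_n = Zαc/n = 1 × 0.007299 × 2.998 × 10⁸ / 10
    = 218.8 km/s

218.8 km/s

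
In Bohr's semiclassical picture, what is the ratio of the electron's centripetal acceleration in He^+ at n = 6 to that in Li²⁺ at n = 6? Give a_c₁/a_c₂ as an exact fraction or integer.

8/27

a_c ∝ Z^3 · n^-4
a_c₁/a_c₂ = (2/3)^3 · (6/6)^-4 = 8/27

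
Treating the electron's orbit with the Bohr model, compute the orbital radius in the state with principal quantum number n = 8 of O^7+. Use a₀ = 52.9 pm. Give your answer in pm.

r_n = n²a₀/Z = 8² × 52.9 / 8
    = 64 × 52.9 / 8 = 423 pm

423 pm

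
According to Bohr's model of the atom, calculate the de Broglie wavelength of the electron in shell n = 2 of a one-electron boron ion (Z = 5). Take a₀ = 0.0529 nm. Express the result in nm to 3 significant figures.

The Bohr quantisation condition is nλ = 2πr_n.
r_n = n²a₀/Z = 0.0423 nm
λ = 2πr_n/n = 2π·0.0423/2 = 0.133 nm

0.133 nm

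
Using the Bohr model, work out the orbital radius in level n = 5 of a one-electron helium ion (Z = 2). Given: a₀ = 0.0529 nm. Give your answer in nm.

r_n = n²a₀/Z = 5² × 0.0529 / 2
    = 25 × 0.0529 / 2 = 0.661 nm

0.661 nm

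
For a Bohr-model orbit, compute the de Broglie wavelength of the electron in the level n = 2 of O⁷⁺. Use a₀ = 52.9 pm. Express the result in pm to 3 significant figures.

83.1 pm

The Bohr quantisation condition is nλ = 2πr_n.
r_n = n²a₀/Z = 26.4 pm
λ = 2πr_n/n = 2π·26.4/2 = 83.1 pm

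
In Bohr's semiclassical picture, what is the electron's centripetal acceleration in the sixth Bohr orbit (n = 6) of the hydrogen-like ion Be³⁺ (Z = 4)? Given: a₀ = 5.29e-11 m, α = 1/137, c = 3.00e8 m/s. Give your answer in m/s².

4.48e21 m/s²

r = n²a₀/Z = 4.76e-10 m, v = Zαc/n = 1.46e6 m/s
a = v²/r = (1.46e6)² / 4.76e-10 = 4.48e21 m/s²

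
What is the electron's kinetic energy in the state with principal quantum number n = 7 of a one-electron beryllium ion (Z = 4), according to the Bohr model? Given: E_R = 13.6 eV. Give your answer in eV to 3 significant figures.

For a Coulomb orbit the virial theorem gives K = −E_n.
E_n = −E_R·Z²/n², so K = E_R·Z²/n² = 13.6 × 4²/7² = 4.44 eV

4.44 eV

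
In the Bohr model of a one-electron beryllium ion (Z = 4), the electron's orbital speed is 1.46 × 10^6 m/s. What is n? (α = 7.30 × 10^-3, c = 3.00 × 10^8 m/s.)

6

v_n = Zαc/n ⇒ n = Zαc/v = 4 × 0.00730 × 3.00 × 10^8 / 1.46 × 10^6 ≈ 6.00
n = 6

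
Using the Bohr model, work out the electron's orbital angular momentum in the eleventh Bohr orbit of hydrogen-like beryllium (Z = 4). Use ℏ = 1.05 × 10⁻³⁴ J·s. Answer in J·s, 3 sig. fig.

L_n = nℏ = 11 × 1.05 × 10⁻³⁴ = 1.16 × 10⁻³³ J·s

1.16 × 10⁻³³ J·s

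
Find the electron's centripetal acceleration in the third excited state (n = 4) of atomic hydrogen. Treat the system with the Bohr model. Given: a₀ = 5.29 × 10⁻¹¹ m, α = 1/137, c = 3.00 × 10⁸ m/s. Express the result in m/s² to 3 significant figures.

3.54 × 10²⁰ m/s²

r = n²a₀/Z = 8.46 × 10⁻¹⁰ m, v = Zαc/n = 5.47 × 10⁵ m/s
a = v²/r = (5.47 × 10⁵)² / 8.46 × 10⁻¹⁰ = 3.54 × 10²⁰ m/s²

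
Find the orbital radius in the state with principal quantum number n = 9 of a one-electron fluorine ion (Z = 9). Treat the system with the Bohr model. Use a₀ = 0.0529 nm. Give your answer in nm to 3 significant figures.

r_n = n²a₀/Z = 9² × 0.0529 / 9
    = 81 × 0.0529 / 9 = 0.476 nm

0.476 nm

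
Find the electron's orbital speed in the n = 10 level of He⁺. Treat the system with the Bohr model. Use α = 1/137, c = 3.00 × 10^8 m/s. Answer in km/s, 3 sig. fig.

438 km/s

v_n = Zαc/n = 2 × 0.00730 × 3.00 × 10^8 / 10
    = 438 km/s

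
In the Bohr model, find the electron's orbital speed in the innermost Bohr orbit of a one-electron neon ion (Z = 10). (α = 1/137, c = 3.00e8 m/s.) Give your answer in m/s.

v_n = Zαc/n = 10 × 0.00730 × 3.00e8 / 1
    = 2.19e7 m/s

2.19e7 m/s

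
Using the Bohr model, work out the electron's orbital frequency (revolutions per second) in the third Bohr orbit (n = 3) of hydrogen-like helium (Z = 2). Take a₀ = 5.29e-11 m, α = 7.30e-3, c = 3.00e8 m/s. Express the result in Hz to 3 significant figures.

9.76e14 Hz

r = n²a₀/Z = 2.38e-10 m, v = Zαc/n = 1.46e6 m/s
f = v/(2πr) = 9.76e14 Hz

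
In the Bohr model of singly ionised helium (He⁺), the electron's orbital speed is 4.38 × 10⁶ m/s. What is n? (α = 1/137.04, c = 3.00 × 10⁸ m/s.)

1

v_n = Zαc/n ⇒ n = Zαc/v = 2 × 0.00730 × 3.00 × 10⁸ / 4.38 × 10⁶ ≈ 1.00
n = 1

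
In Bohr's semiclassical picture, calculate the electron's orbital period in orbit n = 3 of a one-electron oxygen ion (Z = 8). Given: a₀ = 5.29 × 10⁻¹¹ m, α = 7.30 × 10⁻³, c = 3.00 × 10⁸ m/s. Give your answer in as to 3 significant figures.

64.0 as

r = n²a₀/Z = 3²·5.29 × 10⁻¹¹/8 = 5.95 × 10⁻¹¹ m
v = Zαc/n = 8·0.00730·3.00 × 10⁸/3 = 5.84 × 10⁶ m/s
T = 2πr/v = 6.40 × 10⁻¹⁷ s = 64.0 as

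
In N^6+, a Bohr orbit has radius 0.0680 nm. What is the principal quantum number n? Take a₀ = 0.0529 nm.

3

r_n = n²a₀/Z ⇒ n² = rZ/a₀ = 0.0680 × 7 / 0.0529 ≈ 9.00
n = 3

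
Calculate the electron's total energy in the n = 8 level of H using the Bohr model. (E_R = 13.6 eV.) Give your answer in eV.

-0.212 eV

E_n = −E_R·Z²/n² = −13.6 × 1²/8² = -0.212 eV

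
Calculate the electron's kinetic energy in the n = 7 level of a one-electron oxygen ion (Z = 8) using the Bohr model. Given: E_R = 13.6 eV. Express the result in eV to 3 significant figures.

For a Coulomb orbit the virial theorem gives K = −E_n.
E_n = −E_R·Z²/n², so K = E_R·Z²/n² = 13.6 × 8²/7² = 17.8 eV

17.8 eV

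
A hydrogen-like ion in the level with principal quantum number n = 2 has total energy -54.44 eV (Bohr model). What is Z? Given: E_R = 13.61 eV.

E_n = −E_R Z²/n² ⇒ Z² = −E_n n²/E_R = 54.44 × 2² / 13.61 ≈ 16.00
Z = 4

4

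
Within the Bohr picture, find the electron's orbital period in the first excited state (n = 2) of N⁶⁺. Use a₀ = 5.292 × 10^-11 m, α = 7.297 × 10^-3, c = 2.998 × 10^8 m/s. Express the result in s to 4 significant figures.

r = n²a₀/Z = 2²·5.292 × 10^-11/7 = 3.024 × 10^-11 m
v = Zαc/n = 7·0.007297·2.998 × 10^8/2 = 7.657 × 10^6 m/s
T = 2πr/v = 2.482 × 10^-17 s

2.482 × 10^-17 s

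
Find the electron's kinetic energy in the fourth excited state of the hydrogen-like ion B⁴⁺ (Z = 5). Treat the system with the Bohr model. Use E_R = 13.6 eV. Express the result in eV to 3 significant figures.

13.6 eV

For a Coulomb orbit the virial theorem gives K = −E_n.
E_n = −E_R·Z²/n², so K = E_R·Z²/n² = 13.6 × 5²/5² = 13.6 eV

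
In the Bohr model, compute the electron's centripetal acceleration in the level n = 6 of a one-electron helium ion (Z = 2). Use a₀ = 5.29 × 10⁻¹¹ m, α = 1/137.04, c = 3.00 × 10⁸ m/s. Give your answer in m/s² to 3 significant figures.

r = n²a₀/Z = 9.52 × 10⁻¹⁰ m, v = Zαc/n = 7.30 × 10⁵ m/s
a = v²/r = (7.30 × 10⁵)² / 9.52 × 10⁻¹⁰ = 5.59 × 10²⁰ m/s²

5.59 × 10²⁰ m/s²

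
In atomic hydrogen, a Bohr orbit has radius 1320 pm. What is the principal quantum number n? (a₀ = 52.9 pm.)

5

r_n = n²a₀/Z ⇒ n² = rZ/a₀ = 1320 × 1 / 52.9 ≈ 24.95
n = 5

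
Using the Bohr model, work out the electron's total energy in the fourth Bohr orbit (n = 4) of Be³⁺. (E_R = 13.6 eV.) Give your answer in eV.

E_n = −E_R·Z²/n² = −13.6 × 4²/4² = -13.6 eV

-13.6 eV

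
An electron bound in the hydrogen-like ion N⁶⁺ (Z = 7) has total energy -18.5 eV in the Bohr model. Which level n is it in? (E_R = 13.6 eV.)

E_n = −E_R Z²/n² ⇒ n² = E_R Z²/(−E_n) = 13.6 × 7² / 18.5 ≈ 36.02
n = 6

6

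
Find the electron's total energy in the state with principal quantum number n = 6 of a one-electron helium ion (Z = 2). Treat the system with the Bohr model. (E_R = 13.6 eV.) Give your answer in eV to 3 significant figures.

E_n = −E_R·Z²/n² = −13.6 × 2²/6² = -1.51 eV

-1.51 eV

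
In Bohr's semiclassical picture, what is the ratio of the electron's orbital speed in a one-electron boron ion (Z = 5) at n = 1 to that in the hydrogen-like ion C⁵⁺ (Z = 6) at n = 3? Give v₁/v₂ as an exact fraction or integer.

5/2

v ∝ Z^1 · n^-1
v₁/v₂ = (5/6)^1 · (1/3)^-1 = 5/2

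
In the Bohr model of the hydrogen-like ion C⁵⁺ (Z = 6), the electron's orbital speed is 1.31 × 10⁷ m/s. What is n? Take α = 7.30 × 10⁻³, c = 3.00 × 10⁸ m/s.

v_n = Zαc/n ⇒ n = Zαc/v = 6 × 0.00730 × 3.00 × 10⁸ / 1.31 × 10⁷ ≈ 1.00
n = 1

1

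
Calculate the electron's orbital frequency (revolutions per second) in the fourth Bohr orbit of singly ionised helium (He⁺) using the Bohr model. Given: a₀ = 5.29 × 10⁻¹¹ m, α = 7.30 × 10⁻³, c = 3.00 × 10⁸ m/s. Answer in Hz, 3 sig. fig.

4.12 × 10¹⁴ Hz

r = n²a₀/Z = 4.23 × 10⁻¹⁰ m, v = Zαc/n = 1.09 × 10⁶ m/s
f = v/(2πr) = 4.12 × 10¹⁴ Hz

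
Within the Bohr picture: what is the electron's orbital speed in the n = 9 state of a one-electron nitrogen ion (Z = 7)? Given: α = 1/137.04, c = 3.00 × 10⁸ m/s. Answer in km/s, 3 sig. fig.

1700 km/s

v_n = Zαc/n = 7 × 0.00730 × 3.00 × 10⁸ / 9
    = 1700 km/s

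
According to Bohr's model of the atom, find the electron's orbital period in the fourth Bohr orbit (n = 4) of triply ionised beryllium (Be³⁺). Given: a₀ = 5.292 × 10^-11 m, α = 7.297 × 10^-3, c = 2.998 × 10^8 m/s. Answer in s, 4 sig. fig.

r = n²a₀/Z = 4²·5.292 × 10^-11/4 = 2.117 × 10^-10 m
v = Zαc/n = 4·0.007297·2.998 × 10^8/4 = 2.188 × 10^6 m/s
T = 2πr/v = 6.080 × 10^-16 s

6.080 × 10^-16 s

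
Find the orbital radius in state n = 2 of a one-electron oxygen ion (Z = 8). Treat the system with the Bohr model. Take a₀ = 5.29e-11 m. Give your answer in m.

r_n = n²a₀/Z = 2² × 5.29e-11 / 8
    = 4 × 5.29e-11 / 8 = 2.65e-11 m

2.65e-11 m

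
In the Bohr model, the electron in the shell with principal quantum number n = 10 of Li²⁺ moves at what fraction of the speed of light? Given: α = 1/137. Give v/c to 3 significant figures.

0.00219

v_n = Zαc/n, so v/c = Zα/n = 3 × 0.00730 / 10 = 0.00219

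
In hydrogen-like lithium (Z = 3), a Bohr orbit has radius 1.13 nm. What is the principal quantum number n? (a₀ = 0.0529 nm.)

r_n = n²a₀/Z ⇒ n² = rZ/a₀ = 1.13 × 3 / 0.0529 ≈ 64.08
n = 8

8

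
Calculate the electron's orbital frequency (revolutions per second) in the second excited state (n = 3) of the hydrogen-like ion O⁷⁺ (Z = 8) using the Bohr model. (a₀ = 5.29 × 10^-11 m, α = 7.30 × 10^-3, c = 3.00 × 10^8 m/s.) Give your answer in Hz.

1.56 × 10^16 Hz

r = n²a₀/Z = 5.95 × 10^-11 m, v = Zαc/n = 5.84 × 10^6 m/s
f = v/(2πr) = 1.56 × 10^16 Hz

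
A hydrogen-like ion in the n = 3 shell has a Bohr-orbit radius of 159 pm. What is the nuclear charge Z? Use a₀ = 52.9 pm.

3

r_n = n²a₀/Z ⇒ Z = n²a₀/r = 3² × 52.9 / 159 ≈ 2.99
Z = 3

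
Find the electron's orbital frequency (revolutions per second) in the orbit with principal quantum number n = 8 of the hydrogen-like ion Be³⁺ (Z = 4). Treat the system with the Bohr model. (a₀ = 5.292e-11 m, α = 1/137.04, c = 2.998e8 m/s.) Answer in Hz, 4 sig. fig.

r = n²a₀/Z = 8.467e-10 m, v = Zαc/n = 1.094e6 m/s
f = v/(2πr) = 2.056e14 Hz

2.056e14 Hz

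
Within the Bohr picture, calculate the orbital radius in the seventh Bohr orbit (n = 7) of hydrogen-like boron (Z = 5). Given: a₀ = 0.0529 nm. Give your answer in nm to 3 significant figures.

r_n = n²a₀/Z = 7² × 0.0529 / 5
    = 49 × 0.0529 / 5 = 0.518 nm

0.518 nm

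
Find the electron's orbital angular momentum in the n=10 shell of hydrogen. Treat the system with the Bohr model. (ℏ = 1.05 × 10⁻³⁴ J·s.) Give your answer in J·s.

1.05 × 10⁻³³ J·s

L_n = nℏ = 10 × 1.05 × 10⁻³⁴ = 1.05 × 10⁻³³ J·s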